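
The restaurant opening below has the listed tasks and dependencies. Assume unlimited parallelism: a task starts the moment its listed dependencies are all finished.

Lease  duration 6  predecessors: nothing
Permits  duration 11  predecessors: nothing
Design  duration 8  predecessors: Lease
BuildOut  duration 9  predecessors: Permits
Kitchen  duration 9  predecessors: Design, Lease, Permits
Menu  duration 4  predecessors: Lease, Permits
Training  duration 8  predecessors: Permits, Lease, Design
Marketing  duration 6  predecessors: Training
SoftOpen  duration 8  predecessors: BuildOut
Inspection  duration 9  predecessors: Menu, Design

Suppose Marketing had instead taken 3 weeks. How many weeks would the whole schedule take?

As given, the longest chain is Lease→Design→Training→Marketing = 6+8+8+6 = 28, so the finish is 28 weeks.
Since Marketing is critical, the -3 change carries straight to that chain (now 25 weeks).
New critical path: Permits→BuildOut→SoftOpen = 11+9+8 = 28 ⇒ 28 weeks.

28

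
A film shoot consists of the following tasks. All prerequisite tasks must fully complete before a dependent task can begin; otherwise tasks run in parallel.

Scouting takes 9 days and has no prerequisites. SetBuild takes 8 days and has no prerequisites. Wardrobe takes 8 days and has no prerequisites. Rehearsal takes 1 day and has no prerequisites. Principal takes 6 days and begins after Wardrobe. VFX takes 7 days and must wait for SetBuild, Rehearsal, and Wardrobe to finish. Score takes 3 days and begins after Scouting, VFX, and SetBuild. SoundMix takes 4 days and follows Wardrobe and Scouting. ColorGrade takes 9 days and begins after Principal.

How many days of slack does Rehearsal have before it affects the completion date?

12

The longest chain is Wardrobe→Principal→ColorGrade = 8+6+9 = 23; overall finish 23 days.
Longest path through Rehearsal: 11 days (earliest finish 1, latest finish 13).
Slack of Rehearsal = 12 − 0 = 12 days.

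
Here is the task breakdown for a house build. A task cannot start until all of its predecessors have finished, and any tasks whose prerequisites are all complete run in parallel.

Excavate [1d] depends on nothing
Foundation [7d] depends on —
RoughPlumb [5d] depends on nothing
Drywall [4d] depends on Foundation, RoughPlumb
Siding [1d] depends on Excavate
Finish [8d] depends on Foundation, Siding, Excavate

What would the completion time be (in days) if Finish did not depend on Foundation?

Original critical path: Foundation→Finish = 7+8 = 15 ⇒ 15 days.
Without Foundation→Finish, Finish's earliest start moves from 7 to 2.
The longest chain is now Foundation→Drywall = 7+4 = 11, so the project takes 11 days.

11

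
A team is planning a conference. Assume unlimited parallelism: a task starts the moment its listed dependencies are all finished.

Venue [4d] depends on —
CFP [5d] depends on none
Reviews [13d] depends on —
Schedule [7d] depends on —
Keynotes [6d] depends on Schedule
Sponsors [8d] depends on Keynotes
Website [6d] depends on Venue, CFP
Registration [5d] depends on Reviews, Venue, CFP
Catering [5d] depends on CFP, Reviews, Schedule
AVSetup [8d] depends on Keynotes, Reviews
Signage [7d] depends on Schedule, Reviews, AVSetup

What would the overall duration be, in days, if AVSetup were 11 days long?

31

Critical path before the change: Reviews→AVSetup→Signage = 13+8+7 = 28 giving 28 days.
AVSetup lies on that path, so at 11 days the path becomes 31 days.
No other chain overtakes it, so the finish is 31 days.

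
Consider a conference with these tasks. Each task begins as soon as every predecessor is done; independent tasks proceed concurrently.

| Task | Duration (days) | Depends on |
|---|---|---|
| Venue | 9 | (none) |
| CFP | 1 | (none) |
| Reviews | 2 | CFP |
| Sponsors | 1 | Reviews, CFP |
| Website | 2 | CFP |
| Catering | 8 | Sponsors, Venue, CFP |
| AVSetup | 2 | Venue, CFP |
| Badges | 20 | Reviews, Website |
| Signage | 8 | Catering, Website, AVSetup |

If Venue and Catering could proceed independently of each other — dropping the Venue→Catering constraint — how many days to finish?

23

With the dependency in place, Venue→Catering→Signage = 9+8+8 = 25 sets the finish at 25 days.
Without Venue→Catering, Catering's earliest start moves from 9 to 4.
New critical path: CFP→Reviews→Badges = 1+2+20 = 23 ⇒ 23 days.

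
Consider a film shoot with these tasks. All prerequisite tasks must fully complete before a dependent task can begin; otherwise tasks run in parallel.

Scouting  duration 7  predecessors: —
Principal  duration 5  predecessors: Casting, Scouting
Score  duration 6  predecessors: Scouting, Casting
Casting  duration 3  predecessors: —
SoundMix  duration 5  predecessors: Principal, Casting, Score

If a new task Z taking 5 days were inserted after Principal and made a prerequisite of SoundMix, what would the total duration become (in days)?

Originally the project takes 18 days.
With Z inserted, SoundMix now waits for max(Principal, Casting, Score, Z).
New critical path: Scouting→Principal→Z→SoundMix = 7+5+5+5 = 22 ⇒ 22 days.

22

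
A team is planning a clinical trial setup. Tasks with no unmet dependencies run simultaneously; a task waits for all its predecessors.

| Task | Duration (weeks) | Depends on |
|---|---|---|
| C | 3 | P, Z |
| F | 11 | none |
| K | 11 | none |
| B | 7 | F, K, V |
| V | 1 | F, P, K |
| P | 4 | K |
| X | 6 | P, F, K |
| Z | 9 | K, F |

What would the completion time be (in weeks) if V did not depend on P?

Before: longest chain F→Z→C = 11+9+3 = 23, finish 23.
Without P→V, V's earliest start moves from 15 to 11.
The longest chain is now F→Z→C = 11+9+3 = 23, so the plan takes 23 weeks.

23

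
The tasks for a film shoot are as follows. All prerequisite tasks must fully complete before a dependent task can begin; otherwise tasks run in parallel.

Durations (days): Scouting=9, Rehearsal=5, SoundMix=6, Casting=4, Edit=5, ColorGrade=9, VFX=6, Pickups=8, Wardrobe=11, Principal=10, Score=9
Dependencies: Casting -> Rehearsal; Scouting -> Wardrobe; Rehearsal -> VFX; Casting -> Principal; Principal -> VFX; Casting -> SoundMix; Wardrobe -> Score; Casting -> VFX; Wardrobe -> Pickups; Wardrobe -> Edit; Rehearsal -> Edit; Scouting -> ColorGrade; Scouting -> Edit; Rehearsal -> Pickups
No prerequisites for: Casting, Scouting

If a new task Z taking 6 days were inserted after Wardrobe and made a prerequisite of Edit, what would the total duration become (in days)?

31

Originally the project takes 29 days.
With Z inserted, Edit now waits for max(Scouting, Rehearsal, Wardrobe, Z).
New critical path: Scouting→Wardrobe→Z→Edit = 9+11+6+5 = 31 ⇒ 31 days.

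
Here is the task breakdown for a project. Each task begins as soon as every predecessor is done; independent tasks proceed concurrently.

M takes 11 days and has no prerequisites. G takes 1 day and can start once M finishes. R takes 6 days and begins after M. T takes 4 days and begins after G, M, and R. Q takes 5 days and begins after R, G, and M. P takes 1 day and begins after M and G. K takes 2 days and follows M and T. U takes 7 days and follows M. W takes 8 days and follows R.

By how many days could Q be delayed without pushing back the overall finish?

M→R→W = 11+6+8 = 25 sets the makespan at 25 days.
The longest chain containing Q totals 22 days.
Float = 25 − 22 = 3.

3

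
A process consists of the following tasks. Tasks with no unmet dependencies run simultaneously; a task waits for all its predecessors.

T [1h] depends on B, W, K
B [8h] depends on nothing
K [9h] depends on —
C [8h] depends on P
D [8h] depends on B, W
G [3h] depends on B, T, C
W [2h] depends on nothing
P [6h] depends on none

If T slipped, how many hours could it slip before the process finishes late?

P→C→G = 6+8+3 = 17 sets the makespan at 17 hours.
T finishes as early as 10 and must finish by 14.
Slack of T = 13 − 9 = 4 hours.

4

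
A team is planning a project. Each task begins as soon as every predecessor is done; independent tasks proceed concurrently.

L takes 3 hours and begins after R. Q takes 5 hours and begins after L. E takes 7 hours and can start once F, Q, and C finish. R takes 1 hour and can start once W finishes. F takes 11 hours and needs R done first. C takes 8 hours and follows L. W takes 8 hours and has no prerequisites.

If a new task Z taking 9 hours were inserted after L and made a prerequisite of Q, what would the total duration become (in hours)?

Originally the project takes 27 hours.
With Z inserted, Q now waits for max(L, Z).
New critical path: W→R→L→Z→Q→E = 8+1+3+9+5+7 = 33 ⇒ 33 hours.

33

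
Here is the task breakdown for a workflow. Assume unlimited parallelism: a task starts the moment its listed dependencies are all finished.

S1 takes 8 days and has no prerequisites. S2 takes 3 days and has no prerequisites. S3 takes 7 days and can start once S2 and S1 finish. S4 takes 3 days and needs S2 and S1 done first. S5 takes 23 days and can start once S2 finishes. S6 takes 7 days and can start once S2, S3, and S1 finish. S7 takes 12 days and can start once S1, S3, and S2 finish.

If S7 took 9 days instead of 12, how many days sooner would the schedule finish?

Critical path before the change: S1→S3→S7 = 8+7+12 = 27 giving 27 days.
S7 lies on that path, so at 9 days the path becomes 24 days.
The binding chain switches to S2→S5 = 3+23 = 26; finish 26 days.
Change in finish: 26 − 27 = -1 days.

1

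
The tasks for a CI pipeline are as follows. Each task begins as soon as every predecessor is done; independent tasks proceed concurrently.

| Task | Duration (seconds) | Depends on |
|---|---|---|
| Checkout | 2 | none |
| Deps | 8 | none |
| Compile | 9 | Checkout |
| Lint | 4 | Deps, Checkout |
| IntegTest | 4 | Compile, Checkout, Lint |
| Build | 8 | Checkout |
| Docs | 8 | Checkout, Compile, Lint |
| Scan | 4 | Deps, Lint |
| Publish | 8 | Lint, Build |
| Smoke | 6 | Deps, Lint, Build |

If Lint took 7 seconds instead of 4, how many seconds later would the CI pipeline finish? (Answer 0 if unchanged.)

The binding path is Deps→Lint→Docs = 8+4+8 = 20; finish at 20 seconds.
Lint lies on that path, so at 7 seconds the path becomes 23 seconds.
That remains the longest chain; total 23 seconds.
Change in finish: 23 − 20 = +3 seconds.

3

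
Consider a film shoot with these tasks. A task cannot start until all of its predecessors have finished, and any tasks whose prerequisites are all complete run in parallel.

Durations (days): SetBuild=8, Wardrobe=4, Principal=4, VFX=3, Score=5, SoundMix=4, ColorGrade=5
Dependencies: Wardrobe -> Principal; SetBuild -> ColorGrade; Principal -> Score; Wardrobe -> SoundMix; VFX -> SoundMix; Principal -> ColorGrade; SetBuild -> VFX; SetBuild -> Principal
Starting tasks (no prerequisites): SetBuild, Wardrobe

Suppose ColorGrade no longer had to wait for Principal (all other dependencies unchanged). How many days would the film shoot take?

Original critical path: SetBuild→Principal→Score = 8+4+5 = 17 ⇒ 17 days.
Without Principal→ColorGrade, ColorGrade's earliest start moves from 12 to 8.
The longest chain is now SetBuild→Principal→Score = 8+4+5 = 17, so the film shoot takes 17 days.

17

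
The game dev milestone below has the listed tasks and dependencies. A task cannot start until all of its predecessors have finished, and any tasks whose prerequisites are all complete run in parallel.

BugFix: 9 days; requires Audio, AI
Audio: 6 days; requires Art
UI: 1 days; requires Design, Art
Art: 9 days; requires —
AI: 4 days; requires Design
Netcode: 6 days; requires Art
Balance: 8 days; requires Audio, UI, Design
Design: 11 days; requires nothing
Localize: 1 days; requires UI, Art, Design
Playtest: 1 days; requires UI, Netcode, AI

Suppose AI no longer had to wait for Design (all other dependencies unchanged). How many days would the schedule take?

24

Before: longest chain Design→AI→BugFix = 11+4+9 = 24, finish 24.
Without Design→AI, AI's earliest start moves from 11 to 0.
The longest chain is now Art→Audio→BugFix = 9+6+9 = 24, so the schedule takes 24 days.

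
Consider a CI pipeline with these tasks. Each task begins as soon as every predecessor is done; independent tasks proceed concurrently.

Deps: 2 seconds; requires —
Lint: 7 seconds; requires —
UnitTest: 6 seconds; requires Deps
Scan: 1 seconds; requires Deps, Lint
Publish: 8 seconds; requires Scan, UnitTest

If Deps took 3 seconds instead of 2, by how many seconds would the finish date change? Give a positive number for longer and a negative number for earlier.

1

As given, the longest chain is Deps→UnitTest→Publish = 2+6+8 = 16, so the finish is 16 seconds.
Deps lies on that path, so at 3 seconds the path becomes 17 seconds.
The critical path is still Deps→UnitTest→Publish; finish is now 17 seconds.
Change in finish: 17 − 16 = +1 seconds.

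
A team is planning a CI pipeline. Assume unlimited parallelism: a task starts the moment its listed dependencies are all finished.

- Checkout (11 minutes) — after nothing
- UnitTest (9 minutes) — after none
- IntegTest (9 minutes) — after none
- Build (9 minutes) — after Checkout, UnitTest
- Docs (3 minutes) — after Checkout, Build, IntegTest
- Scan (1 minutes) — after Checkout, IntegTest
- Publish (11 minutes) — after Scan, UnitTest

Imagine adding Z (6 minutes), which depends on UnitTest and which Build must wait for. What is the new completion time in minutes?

Originally the plan takes 23 minutes.
With Z inserted, Build now waits for max(Checkout, UnitTest, Z).
New critical path: UnitTest→Z→Build→Docs = 9+6+9+3 = 27 ⇒ 27 minutes.

27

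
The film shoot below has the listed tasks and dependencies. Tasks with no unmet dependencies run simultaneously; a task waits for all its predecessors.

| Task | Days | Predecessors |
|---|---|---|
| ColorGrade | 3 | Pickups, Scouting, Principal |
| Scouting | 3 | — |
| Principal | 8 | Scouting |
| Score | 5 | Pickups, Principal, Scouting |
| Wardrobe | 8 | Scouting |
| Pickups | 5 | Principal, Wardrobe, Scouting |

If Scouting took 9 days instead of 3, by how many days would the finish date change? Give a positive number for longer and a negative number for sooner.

Actual critical path: Scouting→Wardrobe→Pickups→Score = 3+8+5+5 = 21 ⇒ 21 days.
Scouting is on the critical path; changing it to 9 makes that path 27 days.
The critical path is still Scouting→Wardrobe→Pickups→Score; finish is now 27 days.
Change in finish: 27 − 21 = +6 days.

6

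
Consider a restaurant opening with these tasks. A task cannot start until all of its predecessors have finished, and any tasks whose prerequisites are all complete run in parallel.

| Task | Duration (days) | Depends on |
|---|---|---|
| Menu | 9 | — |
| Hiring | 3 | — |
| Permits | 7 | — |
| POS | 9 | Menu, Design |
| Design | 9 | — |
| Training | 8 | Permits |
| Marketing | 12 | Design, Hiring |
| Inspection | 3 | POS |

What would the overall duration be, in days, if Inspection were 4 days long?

22

Actual critical path: Design→POS→Inspection = 9+9+3 = 21 ⇒ 21 days.
Inspection lies on that path, so at 4 days the path becomes 22 days.
No other chain overtakes it, so the finish is 22 days.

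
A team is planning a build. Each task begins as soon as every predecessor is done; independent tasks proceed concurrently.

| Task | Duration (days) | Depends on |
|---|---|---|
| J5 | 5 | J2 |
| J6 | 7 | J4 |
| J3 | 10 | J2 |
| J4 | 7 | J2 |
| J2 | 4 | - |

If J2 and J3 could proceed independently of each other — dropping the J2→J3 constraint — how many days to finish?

With the dependency in place, J2→J4→J6 = 4+7+7 = 18 sets the finish at 18 days.
Without J2→J3, J3's earliest start moves from 4 to 0.
New critical path: J2→J4→J6 = 4+7+7 = 18 ⇒ 18 days.

18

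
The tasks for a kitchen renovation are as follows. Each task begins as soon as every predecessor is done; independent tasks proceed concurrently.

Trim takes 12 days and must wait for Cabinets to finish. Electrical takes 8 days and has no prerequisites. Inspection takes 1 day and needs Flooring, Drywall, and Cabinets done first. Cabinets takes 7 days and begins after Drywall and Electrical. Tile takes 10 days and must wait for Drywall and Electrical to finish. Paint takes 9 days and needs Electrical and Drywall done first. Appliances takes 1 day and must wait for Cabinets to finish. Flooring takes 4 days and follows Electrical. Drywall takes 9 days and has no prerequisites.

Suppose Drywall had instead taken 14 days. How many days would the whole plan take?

33

Actual critical path: Drywall→Cabinets→Trim = 9+7+12 = 28 ⇒ 28 days.
Drywall lies on that path, so at 14 days the path becomes 33 days.
No other chain overtakes it, so the finish is 33 days.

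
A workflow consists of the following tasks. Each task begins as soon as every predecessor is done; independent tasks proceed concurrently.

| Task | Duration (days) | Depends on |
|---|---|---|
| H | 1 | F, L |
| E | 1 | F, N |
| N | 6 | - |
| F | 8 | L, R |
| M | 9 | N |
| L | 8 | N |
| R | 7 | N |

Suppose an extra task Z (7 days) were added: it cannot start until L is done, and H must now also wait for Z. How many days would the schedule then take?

Originally the schedule takes 23 days.
With Z inserted, H now waits for max(F, L, Z).
New critical path: N→L→F→E = 6+8+8+1 = 23 ⇒ 23 days.

23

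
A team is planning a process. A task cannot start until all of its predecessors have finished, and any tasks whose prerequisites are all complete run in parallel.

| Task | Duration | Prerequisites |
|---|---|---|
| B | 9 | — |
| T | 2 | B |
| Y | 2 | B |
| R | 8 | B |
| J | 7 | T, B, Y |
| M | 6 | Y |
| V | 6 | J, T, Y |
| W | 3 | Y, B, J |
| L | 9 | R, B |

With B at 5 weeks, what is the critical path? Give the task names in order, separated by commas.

Actual critical path: B→R→L = 9+8+9 = 26 ⇒ 26 weeks.
B is on the critical path; changing it to 5 makes that path 22 weeks.
No other chain overtakes it, so the finish is 22 weeks.

B, R, L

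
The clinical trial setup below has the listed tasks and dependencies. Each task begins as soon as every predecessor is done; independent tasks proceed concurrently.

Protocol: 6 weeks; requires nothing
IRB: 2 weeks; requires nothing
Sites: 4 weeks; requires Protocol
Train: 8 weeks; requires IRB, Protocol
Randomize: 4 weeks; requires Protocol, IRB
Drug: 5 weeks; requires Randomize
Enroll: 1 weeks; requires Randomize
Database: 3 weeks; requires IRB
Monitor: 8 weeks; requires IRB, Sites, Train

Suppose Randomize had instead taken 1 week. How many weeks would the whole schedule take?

22

The binding path is Protocol→Train→Monitor = 6+8+8 = 22; finish at 22 weeks.
The longest path through Randomize is only 15 weeks, so Randomize has float 7.
That remains the longest chain; total 22 weeks.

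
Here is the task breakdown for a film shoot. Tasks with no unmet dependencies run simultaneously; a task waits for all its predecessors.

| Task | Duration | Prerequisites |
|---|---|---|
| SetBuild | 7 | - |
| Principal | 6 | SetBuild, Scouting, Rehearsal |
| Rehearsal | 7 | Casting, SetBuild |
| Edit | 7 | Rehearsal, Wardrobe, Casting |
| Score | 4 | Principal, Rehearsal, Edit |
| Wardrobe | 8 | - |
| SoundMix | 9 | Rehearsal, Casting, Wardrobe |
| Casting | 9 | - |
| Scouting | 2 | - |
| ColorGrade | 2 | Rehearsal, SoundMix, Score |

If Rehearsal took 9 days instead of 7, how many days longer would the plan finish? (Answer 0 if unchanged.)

Actual critical path: Casting→Rehearsal→Edit→Score→ColorGrade = 9+7+7+4+2 = 29 ⇒ 29 days.
Rehearsal is on the critical path; changing it to 9 makes that path 31 days.
That remains the longest chain; total 31 days.
Change in finish: 31 − 29 = +2 days.

2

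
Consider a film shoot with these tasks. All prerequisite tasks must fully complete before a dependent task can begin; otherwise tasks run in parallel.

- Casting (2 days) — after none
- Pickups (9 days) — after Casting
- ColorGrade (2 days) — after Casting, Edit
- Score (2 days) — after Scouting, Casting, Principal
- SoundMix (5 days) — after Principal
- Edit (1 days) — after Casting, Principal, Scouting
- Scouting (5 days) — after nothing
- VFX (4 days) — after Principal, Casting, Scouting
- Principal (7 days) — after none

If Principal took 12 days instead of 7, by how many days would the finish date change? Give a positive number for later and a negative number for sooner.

5

As given, the longest chain is Principal→SoundMix = 7+5 = 12, so the finish is 12 days.
Principal is on the critical path; changing it to 12 makes that path 17 days.
That remains the longest chain; total 17 days.
Change in finish: 17 − 12 = +5 days.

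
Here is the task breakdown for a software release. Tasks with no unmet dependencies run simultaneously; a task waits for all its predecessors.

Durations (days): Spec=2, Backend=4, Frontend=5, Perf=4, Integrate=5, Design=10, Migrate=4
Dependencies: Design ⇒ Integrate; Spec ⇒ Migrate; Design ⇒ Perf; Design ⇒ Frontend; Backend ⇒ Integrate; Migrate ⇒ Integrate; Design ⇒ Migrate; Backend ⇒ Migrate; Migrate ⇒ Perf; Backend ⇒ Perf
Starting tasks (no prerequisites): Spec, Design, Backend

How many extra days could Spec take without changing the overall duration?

8

Critical path: Design→Migrate→Integrate = 10+4+5 = 19, so the finish is 19 days.
Spec finishes as early as 2 and must finish by 10.
Float = 19 − 11 = 8.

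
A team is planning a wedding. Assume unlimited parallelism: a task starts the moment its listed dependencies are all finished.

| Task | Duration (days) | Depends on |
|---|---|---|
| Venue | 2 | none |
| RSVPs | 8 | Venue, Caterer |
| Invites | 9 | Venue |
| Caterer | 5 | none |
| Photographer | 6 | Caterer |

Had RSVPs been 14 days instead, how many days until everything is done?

19

Actual critical path: Caterer→RSVPs = 5+8 = 13 ⇒ 13 days.
RSVPs is on the critical path; changing it to 14 makes that path 19 days.
That remains the longest chain; total 19 days.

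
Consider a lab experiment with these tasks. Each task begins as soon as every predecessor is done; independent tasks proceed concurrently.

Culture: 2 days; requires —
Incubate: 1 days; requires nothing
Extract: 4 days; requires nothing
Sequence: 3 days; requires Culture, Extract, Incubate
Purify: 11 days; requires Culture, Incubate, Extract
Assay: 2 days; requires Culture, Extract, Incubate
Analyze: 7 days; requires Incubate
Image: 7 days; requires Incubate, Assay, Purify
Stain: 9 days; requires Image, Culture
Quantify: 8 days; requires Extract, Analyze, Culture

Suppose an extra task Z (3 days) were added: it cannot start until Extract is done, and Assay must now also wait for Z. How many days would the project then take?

Originally the project takes 31 days.
With Z inserted, Assay now waits for max(Culture, Extract, Incubate, Z).
New critical path: Extract→Purify→Image→Stain = 4+11+7+9 = 31 ⇒ 31 days.

31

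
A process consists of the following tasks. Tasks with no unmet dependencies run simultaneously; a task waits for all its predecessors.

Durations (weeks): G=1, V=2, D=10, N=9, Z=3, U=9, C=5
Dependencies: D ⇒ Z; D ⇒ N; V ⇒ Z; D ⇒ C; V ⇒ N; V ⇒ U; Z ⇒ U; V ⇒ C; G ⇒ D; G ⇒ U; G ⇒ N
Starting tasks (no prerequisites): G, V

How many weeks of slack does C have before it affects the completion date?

The longest chain is G→D→Z→U = 1+10+3+9 = 23; overall finish 23 weeks.
Longest path through C: 16 weeks (earliest finish 16, latest finish 23).
Slack of C = 18 − 11 = 7 weeks.

7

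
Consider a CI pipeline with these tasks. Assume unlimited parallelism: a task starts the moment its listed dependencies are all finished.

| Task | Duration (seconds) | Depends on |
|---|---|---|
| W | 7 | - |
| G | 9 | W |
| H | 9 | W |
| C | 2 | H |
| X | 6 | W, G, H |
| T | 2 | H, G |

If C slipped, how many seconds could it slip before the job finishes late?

4

W→G→X = 7+9+6 = 22 sets the makespan at 22 seconds.
The longest chain containing C totals 18 seconds.
So C can slip 22 − 18 = 4 seconds.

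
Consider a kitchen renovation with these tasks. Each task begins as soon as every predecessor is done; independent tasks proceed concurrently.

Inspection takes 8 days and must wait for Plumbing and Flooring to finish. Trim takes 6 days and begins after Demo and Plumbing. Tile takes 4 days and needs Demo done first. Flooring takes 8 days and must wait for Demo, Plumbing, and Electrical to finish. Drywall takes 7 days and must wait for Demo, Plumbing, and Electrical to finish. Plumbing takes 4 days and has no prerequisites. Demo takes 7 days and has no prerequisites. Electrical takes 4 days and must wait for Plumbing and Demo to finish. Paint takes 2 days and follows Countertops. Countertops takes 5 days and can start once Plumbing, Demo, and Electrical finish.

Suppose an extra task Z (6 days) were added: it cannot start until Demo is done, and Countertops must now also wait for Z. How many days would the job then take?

27

Originally the job takes 27 days.
With Z inserted, Countertops now waits for max(Plumbing, Demo, Electrical, Z).
New critical path: Demo→Electrical→Flooring→Inspection = 7+4+8+8 = 27 ⇒ 27 days.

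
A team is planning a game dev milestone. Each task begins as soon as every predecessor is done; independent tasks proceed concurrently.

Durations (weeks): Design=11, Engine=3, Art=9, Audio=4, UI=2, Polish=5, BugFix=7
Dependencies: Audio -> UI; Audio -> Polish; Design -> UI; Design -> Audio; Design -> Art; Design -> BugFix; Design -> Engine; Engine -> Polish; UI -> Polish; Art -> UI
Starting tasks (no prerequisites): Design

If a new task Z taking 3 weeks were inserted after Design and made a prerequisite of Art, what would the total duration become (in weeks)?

30

Originally the project takes 27 weeks.
With Z inserted, Art now waits for max(Design, Z).
New critical path: Design→Z→Art→UI→Polish = 11+3+9+2+5 = 30 ⇒ 30 weeks.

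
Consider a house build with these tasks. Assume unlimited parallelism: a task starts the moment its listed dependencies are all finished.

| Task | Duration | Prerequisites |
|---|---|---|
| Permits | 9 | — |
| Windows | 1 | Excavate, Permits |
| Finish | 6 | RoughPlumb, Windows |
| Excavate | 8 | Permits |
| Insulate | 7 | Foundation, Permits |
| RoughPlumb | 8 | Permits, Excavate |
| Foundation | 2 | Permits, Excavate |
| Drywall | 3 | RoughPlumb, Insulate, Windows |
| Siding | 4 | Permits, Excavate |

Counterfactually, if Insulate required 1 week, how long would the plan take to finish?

The binding path is Permits→Excavate→RoughPlumb→Finish = 9+8+8+6 = 31; finish at 31 weeks.
The longest path through Insulate is only 29 weeks, so Insulate has float 2.
That remains the longest chain; total 31 weeks.

31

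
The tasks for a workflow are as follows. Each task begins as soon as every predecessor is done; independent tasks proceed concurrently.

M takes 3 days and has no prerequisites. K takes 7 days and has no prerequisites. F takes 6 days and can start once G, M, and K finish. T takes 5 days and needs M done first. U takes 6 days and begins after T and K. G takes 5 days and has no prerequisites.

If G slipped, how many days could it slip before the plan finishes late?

3

M→T→U = 3+5+6 = 14 sets the makespan at 14 days.
Longest path through G: 11 days (earliest finish 5, latest finish 8).
Float = 14 − 11 = 3.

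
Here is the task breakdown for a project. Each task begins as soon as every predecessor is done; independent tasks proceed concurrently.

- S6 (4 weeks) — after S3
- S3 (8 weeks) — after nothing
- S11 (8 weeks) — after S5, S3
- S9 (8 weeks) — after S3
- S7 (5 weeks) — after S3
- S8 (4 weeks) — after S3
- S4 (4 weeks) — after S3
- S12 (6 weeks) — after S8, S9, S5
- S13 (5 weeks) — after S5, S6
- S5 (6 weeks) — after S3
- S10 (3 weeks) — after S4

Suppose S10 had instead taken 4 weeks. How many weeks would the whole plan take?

22

Critical path before the change: S3→S5→S11 = 8+6+8 = 22 giving 22 weeks.
S10 has 7 weeks of float (longest path through it is 15).
No other chain overtakes it, so the finish is 22 weeks.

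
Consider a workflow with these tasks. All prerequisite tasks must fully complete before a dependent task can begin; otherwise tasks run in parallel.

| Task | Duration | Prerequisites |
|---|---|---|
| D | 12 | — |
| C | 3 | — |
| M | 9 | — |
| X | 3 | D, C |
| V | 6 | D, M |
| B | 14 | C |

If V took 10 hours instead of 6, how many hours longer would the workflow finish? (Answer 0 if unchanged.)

The binding path is D→V = 12+6 = 18; finish at 18 hours.
V is on the critical path; changing it to 10 makes that path 22 hours.
No other chain overtakes it, so the finish is 22 hours.
Change in finish: 22 − 18 = +4 hours.

4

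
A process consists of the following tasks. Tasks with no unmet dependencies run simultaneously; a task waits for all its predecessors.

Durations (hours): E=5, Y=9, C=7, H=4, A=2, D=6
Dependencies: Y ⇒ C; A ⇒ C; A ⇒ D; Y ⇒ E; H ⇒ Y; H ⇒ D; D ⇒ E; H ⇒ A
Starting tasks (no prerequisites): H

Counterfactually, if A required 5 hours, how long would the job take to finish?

20

The binding path is H→Y→C = 4+9+7 = 20; finish at 20 hours.
A has 3 hours of float (longest path through it is 17).
The binding chain switches to H→A→D→E = 4+5+6+5 = 20; finish 20 hours.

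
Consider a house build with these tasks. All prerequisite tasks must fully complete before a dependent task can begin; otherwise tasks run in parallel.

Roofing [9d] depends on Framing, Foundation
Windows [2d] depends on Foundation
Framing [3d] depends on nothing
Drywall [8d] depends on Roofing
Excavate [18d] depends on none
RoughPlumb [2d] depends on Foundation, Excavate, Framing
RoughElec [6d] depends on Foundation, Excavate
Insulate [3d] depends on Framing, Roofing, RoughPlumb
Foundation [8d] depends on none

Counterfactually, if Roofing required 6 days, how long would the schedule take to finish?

As given, the longest chain is Foundation→Roofing→Drywall = 8+9+8 = 25, so the finish is 25 days.
Roofing lies on that path, so at 6 days the path becomes 22 days.
The binding chain switches to Excavate→RoughElec = 18+6 = 24; finish 24 days.

24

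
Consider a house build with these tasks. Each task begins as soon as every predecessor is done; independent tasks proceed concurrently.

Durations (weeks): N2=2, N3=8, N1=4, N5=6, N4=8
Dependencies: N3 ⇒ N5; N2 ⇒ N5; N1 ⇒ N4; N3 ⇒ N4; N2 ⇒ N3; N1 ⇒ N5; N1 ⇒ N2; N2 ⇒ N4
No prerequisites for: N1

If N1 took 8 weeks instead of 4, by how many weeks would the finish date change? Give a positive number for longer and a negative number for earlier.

4

The binding path is N1→N2→N3→N4 = 4+2+8+8 = 22; finish at 22 weeks.
N1 lies on that path, so at 8 weeks the path becomes 26 weeks.
The critical path is still N1→N2→N3→N4; finish is now 26 weeks.
Change in finish: 26 − 22 = +4 weeks.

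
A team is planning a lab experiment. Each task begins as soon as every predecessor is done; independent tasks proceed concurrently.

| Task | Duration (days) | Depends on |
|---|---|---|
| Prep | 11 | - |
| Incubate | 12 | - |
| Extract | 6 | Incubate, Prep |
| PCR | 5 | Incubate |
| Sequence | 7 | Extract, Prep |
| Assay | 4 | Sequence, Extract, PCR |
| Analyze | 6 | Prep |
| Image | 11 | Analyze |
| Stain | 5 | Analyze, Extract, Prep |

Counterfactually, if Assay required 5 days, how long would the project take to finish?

The binding path is Incubate→Extract→Sequence→Assay = 12+6+7+4 = 29; finish at 29 days.
Assay lies on that path, so at 5 days the path becomes 30 days.
That remains the longest chain; total 30 days.

30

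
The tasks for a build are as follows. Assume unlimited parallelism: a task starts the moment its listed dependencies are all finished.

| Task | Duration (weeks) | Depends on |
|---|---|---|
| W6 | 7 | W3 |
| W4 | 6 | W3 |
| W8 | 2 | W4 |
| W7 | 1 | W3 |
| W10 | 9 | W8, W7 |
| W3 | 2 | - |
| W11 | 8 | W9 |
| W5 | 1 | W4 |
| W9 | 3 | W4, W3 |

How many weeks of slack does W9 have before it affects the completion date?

0

Critical path: W3→W4→W8→W10 = 2+6+2+9 = 19, so the finish is 19 weeks.
W9 finishes as early as 11 and must finish by 11.
Float = 19 − 19 = 0.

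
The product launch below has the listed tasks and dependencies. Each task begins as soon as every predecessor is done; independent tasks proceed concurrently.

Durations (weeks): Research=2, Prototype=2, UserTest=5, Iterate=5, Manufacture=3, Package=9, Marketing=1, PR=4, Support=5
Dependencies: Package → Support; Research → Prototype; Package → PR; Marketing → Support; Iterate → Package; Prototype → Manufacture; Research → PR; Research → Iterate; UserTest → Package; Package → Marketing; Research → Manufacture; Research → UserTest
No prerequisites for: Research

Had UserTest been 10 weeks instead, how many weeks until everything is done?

27

The binding path is Research→UserTest→Package→Marketing→Support = 2+5+9+1+5 = 22; finish at 22 weeks.
Since UserTest is critical, the +5 change carries straight to that chain (now 27 weeks).
That remains the longest chain; total 27 weeks.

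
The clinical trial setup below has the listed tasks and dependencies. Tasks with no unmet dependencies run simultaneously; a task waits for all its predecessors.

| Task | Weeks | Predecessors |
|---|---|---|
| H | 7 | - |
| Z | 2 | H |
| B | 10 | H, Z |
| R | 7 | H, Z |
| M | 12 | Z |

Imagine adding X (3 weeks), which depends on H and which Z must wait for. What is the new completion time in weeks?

Originally the project takes 21 weeks.
With X inserted, Z now waits for max(H, X).
New critical path: H→X→Z→M = 7+3+2+12 = 24 ⇒ 24 weeks.

24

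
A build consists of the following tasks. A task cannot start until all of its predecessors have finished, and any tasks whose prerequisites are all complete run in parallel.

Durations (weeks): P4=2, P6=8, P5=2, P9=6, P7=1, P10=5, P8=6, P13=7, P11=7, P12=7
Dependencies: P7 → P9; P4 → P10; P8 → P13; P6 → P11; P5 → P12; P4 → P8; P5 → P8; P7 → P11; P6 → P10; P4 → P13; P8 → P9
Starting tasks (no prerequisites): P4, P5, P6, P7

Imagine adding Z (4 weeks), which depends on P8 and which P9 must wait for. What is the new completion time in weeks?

Originally the schedule takes 15 weeks.
With Z inserted, P9 now waits for max(P8, P7, Z).
New critical path: P4→P8→Z→P9 = 2+6+4+6 = 18 ⇒ 18 weeks.

18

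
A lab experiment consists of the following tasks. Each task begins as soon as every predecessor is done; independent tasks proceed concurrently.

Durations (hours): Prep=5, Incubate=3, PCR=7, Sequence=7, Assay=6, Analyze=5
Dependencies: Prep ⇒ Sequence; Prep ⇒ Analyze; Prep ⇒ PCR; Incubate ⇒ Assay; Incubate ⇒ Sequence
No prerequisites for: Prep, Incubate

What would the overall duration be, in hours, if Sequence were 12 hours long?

Actual critical path: Prep→Sequence = 5+7 = 12 ⇒ 12 hours.
Sequence lies on that path, so at 12 hours the path becomes 17 hours.
The critical path is still Prep→Sequence; finish is now 17 hours.

17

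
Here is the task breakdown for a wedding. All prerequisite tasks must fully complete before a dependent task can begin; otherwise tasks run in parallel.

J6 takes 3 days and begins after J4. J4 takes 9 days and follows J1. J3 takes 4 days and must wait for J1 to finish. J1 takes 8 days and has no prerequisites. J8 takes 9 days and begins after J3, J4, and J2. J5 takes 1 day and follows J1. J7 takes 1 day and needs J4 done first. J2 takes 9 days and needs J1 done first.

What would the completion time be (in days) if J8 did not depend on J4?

26

Before: longest chain J1→J2→J8 = 8+9+9 = 26, finish 26.
Dropping J4→J8 doesn't change J8's earliest start (17); another predecessor still binds.
The longest chain is now J1→J2→J8 = 8+9+9 = 26, so the schedule takes 26 days.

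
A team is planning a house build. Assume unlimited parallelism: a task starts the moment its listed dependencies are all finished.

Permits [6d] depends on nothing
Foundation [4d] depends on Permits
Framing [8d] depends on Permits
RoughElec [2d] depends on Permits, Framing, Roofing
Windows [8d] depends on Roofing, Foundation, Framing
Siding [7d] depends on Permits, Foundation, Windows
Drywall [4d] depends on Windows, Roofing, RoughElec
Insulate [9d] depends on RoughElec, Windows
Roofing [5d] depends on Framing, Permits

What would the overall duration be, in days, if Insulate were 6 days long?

Actual critical path: Permits→Framing→Roofing→Windows→Insulate = 6+8+5+8+9 = 36 ⇒ 36 days.
Insulate lies on that path, so at 6 days the path becomes 33 days.
Now Permits→Framing→Roofing→Windows→Siding = 6+8+5+8+7 = 34 is longest, so the finish becomes 34 days.

34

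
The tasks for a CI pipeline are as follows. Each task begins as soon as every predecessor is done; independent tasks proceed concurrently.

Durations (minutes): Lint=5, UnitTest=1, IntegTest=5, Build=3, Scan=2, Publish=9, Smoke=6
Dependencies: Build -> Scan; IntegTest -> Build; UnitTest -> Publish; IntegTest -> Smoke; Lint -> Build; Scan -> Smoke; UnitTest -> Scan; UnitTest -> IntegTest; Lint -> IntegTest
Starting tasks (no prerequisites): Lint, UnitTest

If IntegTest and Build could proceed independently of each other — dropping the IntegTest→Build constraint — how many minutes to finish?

Before: longest chain Lint→IntegTest→Build→Scan→Smoke = 5+5+3+2+6 = 21, finish 21.
Without IntegTest→Build, Build's earliest start moves from 10 to 5.
New critical path: Lint→IntegTest→Smoke = 5+5+6 = 16 ⇒ 16 minutes.

16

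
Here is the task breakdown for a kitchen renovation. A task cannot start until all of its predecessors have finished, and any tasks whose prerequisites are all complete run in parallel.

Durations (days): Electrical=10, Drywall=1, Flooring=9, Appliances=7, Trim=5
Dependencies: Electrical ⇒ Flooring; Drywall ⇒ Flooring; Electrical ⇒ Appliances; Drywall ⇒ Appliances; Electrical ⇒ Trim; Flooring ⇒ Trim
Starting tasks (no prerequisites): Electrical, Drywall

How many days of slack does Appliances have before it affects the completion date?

7

Electrical→Flooring→Trim = 10+9+5 = 24 sets the makespan at 24 days.
Longest path through Appliances: 17 days (earliest finish 17, latest finish 24).
Slack of Appliances = 17 − 10 = 7 days.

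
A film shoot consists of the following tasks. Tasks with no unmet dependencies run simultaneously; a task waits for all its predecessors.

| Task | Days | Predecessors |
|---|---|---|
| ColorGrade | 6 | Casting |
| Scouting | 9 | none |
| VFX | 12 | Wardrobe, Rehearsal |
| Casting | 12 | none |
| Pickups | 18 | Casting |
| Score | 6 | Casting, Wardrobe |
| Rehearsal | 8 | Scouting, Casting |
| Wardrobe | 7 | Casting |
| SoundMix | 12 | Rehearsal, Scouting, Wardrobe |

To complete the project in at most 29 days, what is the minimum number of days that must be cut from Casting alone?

Current finish: 32 days; target: 29.
Casting is on every critical path, so each day cut from Casting cuts the finish by one (this holds down to a finish of 29).
Need 32 − 29 = 3 days off Casting → Casting becomes 9 days, finish becomes 29.

3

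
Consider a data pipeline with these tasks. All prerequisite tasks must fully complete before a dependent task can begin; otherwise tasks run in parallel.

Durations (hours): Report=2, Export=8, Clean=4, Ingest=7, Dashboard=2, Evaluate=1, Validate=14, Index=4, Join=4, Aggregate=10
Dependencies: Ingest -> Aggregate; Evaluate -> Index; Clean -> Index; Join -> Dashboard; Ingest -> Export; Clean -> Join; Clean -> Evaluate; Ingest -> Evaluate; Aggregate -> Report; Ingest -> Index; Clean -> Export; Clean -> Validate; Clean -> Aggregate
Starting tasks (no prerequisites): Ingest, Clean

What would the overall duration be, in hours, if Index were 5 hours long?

19

The binding path is Ingest→Aggregate→Report = 7+10+2 = 19; finish at 19 hours.
Index has 7 hours of float (longest path through it is 12).
That remains the longest chain; total 19 hours.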